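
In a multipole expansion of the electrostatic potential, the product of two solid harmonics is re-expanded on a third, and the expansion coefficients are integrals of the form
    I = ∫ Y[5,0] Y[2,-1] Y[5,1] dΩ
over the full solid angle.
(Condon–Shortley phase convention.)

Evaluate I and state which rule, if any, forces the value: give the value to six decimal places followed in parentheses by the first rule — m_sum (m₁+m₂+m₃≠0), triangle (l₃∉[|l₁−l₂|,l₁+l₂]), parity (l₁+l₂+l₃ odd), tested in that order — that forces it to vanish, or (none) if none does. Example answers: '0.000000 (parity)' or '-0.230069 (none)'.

Checks pass: Σm=0; 12 even; l₃=5∈[3,7].
(2·5+1)(2·2+1)(2·5+1) = 605
Δ: 2! 8! 2! / 13! → 1/38610
sum: t=0:+1/2880 t=1:−1/576 t=2:+1/2880 = -1/960
3j²(5 2 5; 0 0 0) = Δ·Π!·Σ² = 10/429  (sign +1)
sum: t=0:+1/1440 t=1:−1/1152 = -1/5760
3j²(5 2 5; 0 -1 1) = Δ·Π!·Σ² = 1/858  (sign -1)
combine: 4πI² = 605·10/429·1/858 = 25/1521
take √, sign -1: I = -0.03616600
No selection rule forces the value: the integral is nonzero (none).

-0.036166 (none)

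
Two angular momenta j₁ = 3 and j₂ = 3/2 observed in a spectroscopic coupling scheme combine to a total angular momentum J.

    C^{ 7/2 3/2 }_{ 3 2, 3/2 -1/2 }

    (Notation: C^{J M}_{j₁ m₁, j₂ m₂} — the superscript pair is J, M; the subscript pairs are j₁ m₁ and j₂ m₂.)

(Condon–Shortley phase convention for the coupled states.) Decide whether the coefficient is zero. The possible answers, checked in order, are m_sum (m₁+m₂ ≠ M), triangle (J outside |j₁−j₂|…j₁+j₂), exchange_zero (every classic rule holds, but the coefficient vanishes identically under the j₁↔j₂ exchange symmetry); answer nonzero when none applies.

m-sum: m₁+m₂ = 2+(-1/2) = 3/2, M = 3/2  ✓
triangle: |j₁−j₂| = 3/2 ≤ J = 7/2 ≤ j₁+j₂ = 9/2  ✓
exchange: j₁≠j₂ or m₁≠m₂ — the exchange symmetry imposes no constraint here
value check: CG = +√(3/7) = +0.654654 ≠ 0

nonzero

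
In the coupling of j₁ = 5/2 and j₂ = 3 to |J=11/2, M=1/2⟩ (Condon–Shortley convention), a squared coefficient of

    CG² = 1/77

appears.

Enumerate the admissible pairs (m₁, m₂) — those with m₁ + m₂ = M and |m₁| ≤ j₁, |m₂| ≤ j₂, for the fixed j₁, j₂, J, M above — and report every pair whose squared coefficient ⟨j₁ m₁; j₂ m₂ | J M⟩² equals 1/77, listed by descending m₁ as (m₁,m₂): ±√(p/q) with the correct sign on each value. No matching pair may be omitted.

(5/2,-2): +√(1/77)

Admissible pairs with m₁+m₂ = M = 1/2: (-5/2,3), (-3/2,2), (-1/2,1), (1/2,0), (3/2,-1), (5/2,-2)
  (m₁,m₂)=(5/2,-2): CG² = 1/77, CG = +√(1/77)   ← matches the target
  (m₁,m₂)=(3/2,-1): CG² = 25/154, CG = +√(25/154)
  (m₁,m₂)=(1/2,0): CG² = 100/231, CG = +√(100/231)
  (m₁,m₂)=(-1/2,1): CG² = 25/77, CG = +√(25/77)
  (m₁,m₂)=(-3/2,2): CG² = 5/77, CG = +√(5/77)
  (m₁,m₂)=(-5/2,3): CG² = 1/462, CG = +√(1/462)
Pairs with CG² = 1/77: (5/2,-2): +√(1/77)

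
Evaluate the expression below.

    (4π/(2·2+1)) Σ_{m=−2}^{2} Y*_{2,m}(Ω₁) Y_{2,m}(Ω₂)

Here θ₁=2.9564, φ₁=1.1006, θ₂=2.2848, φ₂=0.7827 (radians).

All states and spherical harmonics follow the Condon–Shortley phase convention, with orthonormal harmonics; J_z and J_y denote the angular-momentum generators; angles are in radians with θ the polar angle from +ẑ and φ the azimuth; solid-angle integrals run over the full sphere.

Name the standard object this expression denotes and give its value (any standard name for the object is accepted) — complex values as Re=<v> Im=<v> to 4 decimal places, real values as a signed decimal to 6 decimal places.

This sum is the spherical-harmonic addition theorem: it equals the Legendre polynomial P_l(cos γ) of the angle γ between the two directions.
Addition theorem: P_2(cos γ) = (4π/5) Σ_m Y*_{lm}(Ω₁) Y_{lm}(Ω₂), m = −2…2:
  [-2]  conj(Y_{2,-2})(Ω₁) = (-0.007720, 0.010580) ; Y_{2,-2}(Ω₂) = (0.001191, -0.220618) ; Δ = (0.002325, 0.001716)
  [-1]  conj(Y_{2,-1})(Ω₁) = (-0.063348, -0.124648) ; Y_{2,-1}(Ω₂) = (-0.271086, 0.269627) ; Δ = (0.050781, 0.016710)
  [+0]  conj(Y_{2,0})(Ω₁) = (0.598702, -0.000000) ; Y_{2,0}(Ω₂) = (0.090373, 0.000000) ; Δ = (0.054107, 0.000000)
  [+1]  conj(Y_{2,1})(Ω₁) = (0.063348, -0.124648) ; Y_{2,1}(Ω₂) = (0.271086, 0.269627) ; Δ = (0.050781, -0.016710)
  [+2]  conj(Y_{2,2})(Ω₁) = (-0.007720, -0.010580) ; Y_{2,2}(Ω₂) = (0.001191, 0.220618) ; Δ = (0.002325, -0.001716)
Σ over m = (0.160319, 0.000000); ×(4π/5) → (0.402925, 0.000000). Real part: 0.402925

Legendre polynomial (addition theorem), +0.402925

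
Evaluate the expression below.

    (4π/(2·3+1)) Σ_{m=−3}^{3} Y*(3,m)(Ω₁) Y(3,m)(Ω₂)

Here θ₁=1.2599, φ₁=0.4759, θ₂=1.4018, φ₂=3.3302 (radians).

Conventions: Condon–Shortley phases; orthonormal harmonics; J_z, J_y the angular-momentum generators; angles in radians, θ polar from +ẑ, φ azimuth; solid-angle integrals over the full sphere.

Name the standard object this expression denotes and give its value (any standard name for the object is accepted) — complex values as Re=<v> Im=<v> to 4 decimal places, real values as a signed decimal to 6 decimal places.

Legendre polynomial (addition theorem), -0.254760

This sum is the spherical-harmonic addition theorem: it equals the Legendre polynomial P_l(cos γ) of the angle γ between the two directions.
Term-by-term m-sum for l=3 (normalisation 4π/7 = 1.795196):
  term(m=-3) = -0.093676-0.109224i   from Y*(Ω₁)=+0.051346+0.356369i, Y(Ω₂)=-0.337360+0.214254i
  term(m=-2) = +0.039732+0.025725i   from Y*(Ω₁)=+0.164422+0.230802i, Y(Ω₂)=+0.155285-0.061522i
  term(m=-1) = -0.042944-0.012688i   from Y*(Ω₁)=-0.145525-0.075005i, Y(Ω₂)=+0.268665-0.051282i
  term(m=+0) = +0.051863+0.000000i   from Y*(Ω₁)=-0.289061-0.000000i, Y(Ω₂)=-0.179419+0.000000i
  term(m=+1) = -0.042944+0.012688i   from Y*(Ω₁)=+0.145525-0.075005i, Y(Ω₂)=-0.268665-0.051282i
  term(m=+2) = +0.039732-0.025725i   from Y*(Ω₁)=+0.164422-0.230802i, Y(Ω₂)=+0.155285+0.061522i
  term(m=+3) = -0.093676+0.109224i   from Y*(Ω₁)=-0.051346+0.356369i, Y(Ω₂)=+0.337360+0.214254i
Σ over m = -0.141912+0.000000i; ×(4π/7) → -0.254760+0.000000i. Real part: -0.254760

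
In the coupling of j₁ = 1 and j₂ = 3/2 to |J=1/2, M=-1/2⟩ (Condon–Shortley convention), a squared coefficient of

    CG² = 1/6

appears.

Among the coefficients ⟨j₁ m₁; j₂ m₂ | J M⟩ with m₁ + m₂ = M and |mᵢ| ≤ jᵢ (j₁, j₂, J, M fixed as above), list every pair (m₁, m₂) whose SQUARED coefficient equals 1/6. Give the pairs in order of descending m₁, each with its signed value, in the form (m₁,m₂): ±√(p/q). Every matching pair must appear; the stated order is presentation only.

(-1,1/2): +√(1/6)

Admissible pairs with m₁+m₂ = M = -1/2: (-1,1/2), (0,-1/2), (1,-3/2)
  (m₁,m₂)=(1,-3/2): CG² = 1/2, CG = +√(1/2)
  (m₁,m₂)=(0,-1/2): CG² = 1/3, CG = −√(1/3)
  (m₁,m₂)=(-1,1/2): CG² = 1/6, CG = +√(1/6)   ← matches the target
Pairs with CG² = 1/6: (-1,1/2): +√(1/6)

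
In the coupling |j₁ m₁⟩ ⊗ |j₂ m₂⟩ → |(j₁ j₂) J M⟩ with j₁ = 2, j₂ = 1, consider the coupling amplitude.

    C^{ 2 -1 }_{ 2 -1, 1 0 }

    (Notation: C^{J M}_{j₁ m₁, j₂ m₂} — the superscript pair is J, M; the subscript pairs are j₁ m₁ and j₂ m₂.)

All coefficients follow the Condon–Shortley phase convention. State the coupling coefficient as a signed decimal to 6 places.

triangle: 1!·3!·1!/6! = 6/720
(j±m)!: 1!·3!·1!·1!·1!·3! = 36
prefactor² = (2J+1)·Δ·N² = 3/2
  k=0: +1/(0!·1!·3!·1!·0!·0!) = 1/6
  k=1: −1/(1!·0!·2!·0!·1!·1!) = -1/2
Σ = -1/3  ⇒  CG² = 3/2·(-1/3)² = 1/6
CG = −√(1/6) = -0.408248

−√(1/6) = -0.408248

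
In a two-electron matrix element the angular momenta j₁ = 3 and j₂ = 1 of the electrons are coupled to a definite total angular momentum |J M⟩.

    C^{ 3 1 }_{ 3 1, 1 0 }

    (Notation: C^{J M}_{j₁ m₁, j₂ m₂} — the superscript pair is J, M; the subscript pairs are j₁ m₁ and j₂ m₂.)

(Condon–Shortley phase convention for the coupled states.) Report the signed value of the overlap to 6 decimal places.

+√(1/12) = +0.288675

j₁+j₂−J=1  J+j₁−j₂=5  J−j₁+j₂=1  j₁+j₂+J+1=8
(j₁±m₁, j₂±m₂, J±M) = (4,2,1,1,4,2)
P² = 48
sum k=0..1:
  [0] +1/12 = 1/12
  [1] −1/24 = -1/24
S = 1/24
C² = P²·S² = 1/12 ; C = +0.288675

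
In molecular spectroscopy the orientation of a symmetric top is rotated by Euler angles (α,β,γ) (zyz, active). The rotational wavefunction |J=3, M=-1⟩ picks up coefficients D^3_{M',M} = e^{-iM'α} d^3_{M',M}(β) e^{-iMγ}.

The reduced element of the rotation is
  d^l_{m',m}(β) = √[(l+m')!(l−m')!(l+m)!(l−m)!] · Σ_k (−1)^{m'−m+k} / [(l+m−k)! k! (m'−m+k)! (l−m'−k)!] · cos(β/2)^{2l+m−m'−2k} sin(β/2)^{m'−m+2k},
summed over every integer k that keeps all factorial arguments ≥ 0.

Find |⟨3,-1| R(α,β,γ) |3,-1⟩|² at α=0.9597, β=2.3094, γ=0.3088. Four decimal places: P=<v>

Split into d^3_{-1,-1}(β=2.3094) × two z-phases.
With c≡cos(β/2)=0.404193 and s≡sin(β/2)=0.914674, N=[2·24·2·24]^{1/2}=48.000000
k∈{0,1,2} keeps every argument non-negative
  k=0: (−1)^0·48.0000/(48)·0.4042^6·0.9147^0 = +0.004360
  k=1: (−1)^1·48.0000/(6)·0.4042^4·0.9147^2 = -0.178639
  k=2: (−1)^2·48.0000/(8)·0.4042^2·0.9147^4 = +0.686110
d^3_{-1,-1}(2.3094) = +0.004360 -0.178639 +0.686110 = +0.511831
|D^3_{-1,-1}|² = |d^3_{-1,-1}(β)|² = (+0.511831)² = 0.261971 (the z-rotation phases have unit modulus)

P=0.2620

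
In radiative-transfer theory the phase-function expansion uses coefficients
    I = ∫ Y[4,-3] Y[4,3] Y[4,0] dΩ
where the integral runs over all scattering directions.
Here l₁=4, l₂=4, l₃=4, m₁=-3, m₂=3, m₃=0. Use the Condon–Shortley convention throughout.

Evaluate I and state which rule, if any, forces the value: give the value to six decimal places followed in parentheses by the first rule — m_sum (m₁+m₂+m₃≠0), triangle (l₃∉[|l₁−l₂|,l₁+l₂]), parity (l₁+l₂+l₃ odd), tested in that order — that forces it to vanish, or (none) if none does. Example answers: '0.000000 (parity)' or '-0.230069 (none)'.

m-sum 0 ✓  L=12 even ✓  0≤4≤8 ✓
Π(2lᵢ+1) = 9×9×9 = 729
triangle coeff Δ(4,4,4) = 1/450450
Σ_t [0,4]: t=0:+1/13824 t=1:−1/216 t=2:+1/64 t=3:−1/216 t=4:+1/13824 = 5/768
(3j)²=18/1001 [(4 4 4; 0 0 0)], sign=+1
Σ_t [3,4]: t=3:−1/3456 t=4:+1/864 = 1/1152
(3j)²=7/286 [(4 4 4; -3 3 0)], sign=+1
⇒ 4πI² = 6561/20449
I = (+1)√(6561/20449/(4π)) = 0.15978796
No selection rule forces the value: the integral is nonzero (none).

0.159788 (none)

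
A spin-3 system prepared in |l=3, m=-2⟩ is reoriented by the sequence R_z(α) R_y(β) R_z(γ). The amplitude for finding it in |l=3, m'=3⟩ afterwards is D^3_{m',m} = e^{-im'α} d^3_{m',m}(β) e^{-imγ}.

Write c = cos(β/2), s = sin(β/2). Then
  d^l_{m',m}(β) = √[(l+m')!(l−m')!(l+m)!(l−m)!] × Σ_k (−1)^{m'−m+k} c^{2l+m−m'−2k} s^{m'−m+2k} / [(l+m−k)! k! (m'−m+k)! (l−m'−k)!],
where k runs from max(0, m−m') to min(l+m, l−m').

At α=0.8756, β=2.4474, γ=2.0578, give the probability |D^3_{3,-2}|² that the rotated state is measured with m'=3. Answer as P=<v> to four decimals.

P=0.3754

D^3_{3,-2}(0.8756,2.4474,2.0578) = e^{-i·3·0.8756}·d^3_{3,-2}(2.4474)·e^{-i·-2·2.0578}. Compute d first:
c=cos(2.447400/2)=0.340169, s=sin(2.447400/2)=0.940364; N=√[720·1·1·120]=293.938769
The bounds max(0,m−m')=0 and min(l+m,l−m')=0 give 1 term
  k=0: (−1)^5·293.9388/(120)·0.3402^1·0.9404^5 = -0.612704
d^3_{3,-2}(2.4474) = -0.612704
|D^3_{3,-2}|² = |d^3_{3,-2}(β)|² = (-0.612704)² = 0.375407 (the z-rotation phases have unit modulus)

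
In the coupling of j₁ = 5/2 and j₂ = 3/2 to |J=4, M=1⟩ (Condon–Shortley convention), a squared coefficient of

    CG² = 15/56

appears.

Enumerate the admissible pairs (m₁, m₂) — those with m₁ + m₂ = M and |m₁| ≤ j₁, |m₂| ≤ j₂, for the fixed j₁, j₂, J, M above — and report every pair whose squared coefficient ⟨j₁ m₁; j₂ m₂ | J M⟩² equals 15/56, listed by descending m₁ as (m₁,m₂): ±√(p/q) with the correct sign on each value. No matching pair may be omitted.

(3/2,-1/2): +√(15/56)

Admissible pairs with m₁+m₂ = M = 1: (-1/2,3/2), (1/2,1/2), (3/2,-1/2), (5/2,-3/2)
  (m₁,m₂)=(5/2,-3/2): CG² = 1/56, CG = +√(1/56)
  (m₁,m₂)=(3/2,-1/2): CG² = 15/56, CG = +√(15/56)   ← matches the target
  (m₁,m₂)=(1/2,1/2): CG² = 15/28, CG = +√(15/28)
  (m₁,m₂)=(-1/2,3/2): CG² = 5/28, CG = +√(5/28)
Pairs with CG² = 15/56: (3/2,-1/2): +√(15/56)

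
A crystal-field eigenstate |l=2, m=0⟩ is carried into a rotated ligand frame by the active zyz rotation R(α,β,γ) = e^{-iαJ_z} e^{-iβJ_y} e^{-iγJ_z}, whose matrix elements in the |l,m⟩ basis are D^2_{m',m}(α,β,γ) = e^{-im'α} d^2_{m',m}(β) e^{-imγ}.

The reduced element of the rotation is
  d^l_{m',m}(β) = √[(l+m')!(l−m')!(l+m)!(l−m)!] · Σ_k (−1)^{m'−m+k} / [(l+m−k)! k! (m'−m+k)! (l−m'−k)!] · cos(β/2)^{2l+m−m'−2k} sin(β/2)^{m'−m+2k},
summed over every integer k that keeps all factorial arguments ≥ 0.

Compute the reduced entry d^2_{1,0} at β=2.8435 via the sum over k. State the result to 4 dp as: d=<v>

d=0.3438

d^2_{1,0}(β=2.8435) via the finite sum:
With c≡cos(β/2)=0.148495 and s≡sin(β/2)=0.988913, N=[6·1·2·2]^{1/2}=4.898979
Admissible k: 0..1 (factorial args all ≥0)
  k=0: (−1)^1·4.8990/(2)·0.1485^3·0.9889^1 = -0.007932
  k=1: (−1)^2·4.8990/(2)·0.1485^1·0.9889^3 = +0.351773
d^2_{1,0}(2.8435) = -0.007932 +0.351773 = +0.343841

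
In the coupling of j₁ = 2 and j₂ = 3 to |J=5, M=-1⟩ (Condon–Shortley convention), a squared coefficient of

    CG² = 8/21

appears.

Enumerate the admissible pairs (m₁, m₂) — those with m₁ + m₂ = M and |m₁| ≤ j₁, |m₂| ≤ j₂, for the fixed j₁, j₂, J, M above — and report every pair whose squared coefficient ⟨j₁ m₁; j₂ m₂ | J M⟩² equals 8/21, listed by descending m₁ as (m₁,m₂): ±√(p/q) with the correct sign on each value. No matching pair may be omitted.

Admissible pairs with m₁+m₂ = M = -1: (-2,1), (-1,0), (0,-1), (1,-2), (2,-3)
  (m₁,m₂)=(2,-3): CG² = 1/210, CG = +√(1/210)
  (m₁,m₂)=(1,-2): CG² = 4/35, CG = +√(4/35)
  (m₁,m₂)=(0,-1): CG² = 3/7, CG = +√(3/7)
  (m₁,m₂)=(-1,0): CG² = 8/21, CG = +√(8/21)   ← matches the target
  (m₁,m₂)=(-2,1): CG² = 1/14, CG = +√(1/14)
Pairs with CG² = 8/21: (-1,0): +√(8/21)

(-1,0): +√(8/21)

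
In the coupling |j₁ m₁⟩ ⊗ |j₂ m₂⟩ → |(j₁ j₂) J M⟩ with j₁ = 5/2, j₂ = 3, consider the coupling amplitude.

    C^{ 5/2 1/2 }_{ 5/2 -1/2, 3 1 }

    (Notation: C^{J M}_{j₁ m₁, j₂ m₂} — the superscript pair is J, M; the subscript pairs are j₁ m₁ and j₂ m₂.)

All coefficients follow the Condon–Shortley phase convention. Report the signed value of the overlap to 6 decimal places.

+0.478091  (= +√(8/35))

j₁+j₂−J=3  J+j₁−j₂=2  J−j₁+j₂=3  j₁+j₂+J+1=9
(j₁±m₁, j₂±m₂, J±M) = (2,3,4,2,3,2)
P² = 288/35
sum k=1..3:
  [1] −1/24 = -1/24
  [2] +1/4 = 1/4
  [3] −1/24 = -1/24
S = 1/6
C² = P²·S² = 8/35 ; C = +0.478091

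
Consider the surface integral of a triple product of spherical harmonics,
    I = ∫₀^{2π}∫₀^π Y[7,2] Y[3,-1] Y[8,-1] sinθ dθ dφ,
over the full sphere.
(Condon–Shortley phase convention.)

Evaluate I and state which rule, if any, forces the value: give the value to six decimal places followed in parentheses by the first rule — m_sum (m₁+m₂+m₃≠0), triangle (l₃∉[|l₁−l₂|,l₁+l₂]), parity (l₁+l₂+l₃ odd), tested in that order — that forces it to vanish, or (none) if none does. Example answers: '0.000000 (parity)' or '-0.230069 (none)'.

0.048853 (none)

m-sum 0 ✓  L=18 even ✓  4≤8≤10 ✓
Π(2lᵢ+1) = 15×7×17 = 1785
triangle coeff Δ(7,3,8) = 1/5290740
Σ_t [0,2]: t=0:+1/7257600 t=1:−1/2073600 t=2:+1/7257600 = -1/4838400
(3j)²=252/20995 [(7 3 8; 0 0 0)], sign=-1
Σ_t [0,2]: t=0:+1/4838400 t=1:−1/5806080 t=2:+1/104509440 = 23/522547200
(3j)²=529/377910 [(7 3 8; 2 -1 -1)], sign=-1
⇒ 4πI² = 155526/5185765
I = (+1)√(155526/5185765/(4π)) = 0.04885288
No selection rule forces the value: the integral is nonzero (none).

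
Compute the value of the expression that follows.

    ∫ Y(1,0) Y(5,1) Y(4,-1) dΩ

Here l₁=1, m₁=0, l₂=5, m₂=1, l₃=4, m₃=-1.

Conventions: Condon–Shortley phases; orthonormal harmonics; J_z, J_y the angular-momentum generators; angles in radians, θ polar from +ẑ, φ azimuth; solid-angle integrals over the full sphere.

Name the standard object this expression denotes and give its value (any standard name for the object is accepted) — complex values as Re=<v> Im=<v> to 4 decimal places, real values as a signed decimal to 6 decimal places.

Gaunt coefficient, -0.240571

This is a Gaunt coefficient — the integral of a triple product of spherical harmonics over the sphere.
Rules hold: Σm=0, L=10 even, 4≤4≤6.
N = 3·11·9 = 297
Δ = 2!·0!·8!/11! = 1/495
Racah Σ t=1..1: t=1:−1/576 = -1/576
⇒ 3j(1 5 4; 0 0 0)² = 5/99, sgn -1
Racah Σ t=1..1: t=1:−1/720 = -1/720
⇒ 3j(1 5 4; 0 1 -1)² = 8/165, sgn +1
4πI² = N·(3j₀)²·(3jₘ)² = 8/11
I = -1·√(0.727273/4π) = -0.24057125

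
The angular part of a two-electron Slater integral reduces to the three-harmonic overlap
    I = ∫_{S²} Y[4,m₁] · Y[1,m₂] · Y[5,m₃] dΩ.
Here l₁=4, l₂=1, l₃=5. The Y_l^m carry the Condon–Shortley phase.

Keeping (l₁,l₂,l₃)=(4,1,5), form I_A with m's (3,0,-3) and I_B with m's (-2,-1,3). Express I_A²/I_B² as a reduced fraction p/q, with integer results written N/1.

4/7

Shared (l₁,l₂,l₃)=(4,1,5): N and (l;000)² cancel in I_A²/I_B².
A: Δ = 0!·8!·2!/11! = 1/495; Racah Σ t=0..0: t=0:+1/5040 = 1/5040; ⇒ 3j(4 1 5; 3 0 -3)² = 16/495, sgn +1
B: Δ = 0!·8!·2!/11! = 1/495; Racah Σ t=0..0: t=0:+1/2880 = 1/2880; ⇒ 3j(4 1 5; -2 -1 3)² = 28/495, sgn +1
I_A²/I_B² = (16/495)/(28/495) = 4/7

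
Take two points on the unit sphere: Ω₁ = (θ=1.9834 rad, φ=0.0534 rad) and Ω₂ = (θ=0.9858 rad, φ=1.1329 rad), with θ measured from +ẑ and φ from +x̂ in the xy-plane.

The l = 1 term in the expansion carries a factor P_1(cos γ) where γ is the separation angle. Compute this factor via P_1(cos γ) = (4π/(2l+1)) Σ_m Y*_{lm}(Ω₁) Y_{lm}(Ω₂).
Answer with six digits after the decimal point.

Summing Y*_{l m}(θ₁,φ₁)·Y_{l m}(θ₂,φ₂) over m ∈ [−1, 1]; prefactor 4π/(2·1+1) = 4.188790:
  [-1]  conj(Y_{1,-1})(Ω₁) = 0.31605 + 0.01689j ; Y_{1,-1}(Ω₂) = 0.12214 - 0.26087j ; Δ = 0.04301 - 0.08038j
  [+0]  conj(Y_{1,0})(Ω₁) = -0.19593 + 0.00000j ; Y_{1,0}(Ω₂) = 0.26980 + 0.00000j ; Δ = -0.05286 + 0.00000j
  [+1]  conj(Y_{1,1})(Ω₁) = -0.31605 + 0.01689j ; Y_{1,1}(Ω₂) = -0.12214 - 0.26087j ; Δ = 0.04301 + 0.08038j
Σ over m = 0.03316 + 0.00000j; ×(4π/3) → 0.13888 + 0.00000j. Real part: 0.138885

0.138885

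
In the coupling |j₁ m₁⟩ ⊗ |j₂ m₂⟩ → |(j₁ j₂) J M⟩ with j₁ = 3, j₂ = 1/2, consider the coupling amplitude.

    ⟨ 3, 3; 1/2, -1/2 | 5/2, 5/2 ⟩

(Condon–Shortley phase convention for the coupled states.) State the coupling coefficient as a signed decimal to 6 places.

triangle: 1!·5!·0!/7! = 120/5040
(j±m)!: 6!·0!·0!·1!·5!·0! = 86400
prefactor² = (2J+1)·Δ·N² = 86400/7
  k=0: +1/(0!·1!·0!·0!·5!·0!) = 1/120
Σ = 1/120  ⇒  CG² = 86400/7·(1/120)² = 6/7
CG = +√(6/7) = +0.925820

+√(6/7) = +0.925820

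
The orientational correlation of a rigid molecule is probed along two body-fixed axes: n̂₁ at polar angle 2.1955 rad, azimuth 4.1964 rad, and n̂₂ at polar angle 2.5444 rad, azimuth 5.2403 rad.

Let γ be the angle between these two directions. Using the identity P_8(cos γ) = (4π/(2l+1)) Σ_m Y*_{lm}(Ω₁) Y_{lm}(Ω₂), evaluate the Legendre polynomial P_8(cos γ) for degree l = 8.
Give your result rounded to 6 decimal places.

0.289630

Summing Y*_{l m}(θ₁,φ₁)·Y_{l m}(θ₂,φ₂) over m ∈ [−8, 8]; prefactor 4π/(2·8+1) = 0.739198:
  m=-8: Y*=-0.053293+0.080554i  Y=-0.002421+0.004549i  product -0.000237-0.000437i
  m=-7: Y*=+0.126243+0.248323i  Y=-0.015941-0.025780i  product +0.004389-0.007213i
  m=-6: Y*=+0.442405+0.020214i  Y=+0.110130-0.002850i  product +0.048779+0.000965i
  m=-5: Y*=+0.189510-0.301170i  Y=-0.132024+0.240502i  product +0.047412+0.085339i
  m=-4: Y*=+0.019985+0.037185i  Y=-0.237083-0.394754i  product +0.009941-0.016705i
  m=-3: Y*=+0.362606+0.008280i  Y=+0.443908-0.005743i  product +0.161011+0.001593i
  m=-2: Y*=+0.078453-0.131231i  Y=-0.021230+0.037514i  product +0.003258+0.005729i
  m=-1: Y*=+0.147762+0.260489i  Y=+0.201879+0.346209i  product -0.060353+0.103744i
  m=+0: Y*=+0.201651-0.000000i  Y=-0.181412+0.000000i  product -0.036582+0.000000i
  m=+1: Y*=-0.147762+0.260489i  Y=-0.201879+0.346209i  product -0.060353-0.103744i
  m=+2: Y*=+0.078453+0.131231i  Y=-0.021230-0.037514i  product +0.003258-0.005729i
  m=+3: Y*=-0.362606+0.008280i  Y=-0.443908-0.005743i  product +0.161011-0.001593i
  m=+4: Y*=+0.019985-0.037185i  Y=-0.237083+0.394754i  product +0.009941+0.016705i
  m=+5: Y*=-0.189510-0.301170i  Y=+0.132024+0.240502i  product +0.047412-0.085339i
  m=+6: Y*=+0.442405-0.020214i  Y=+0.110130+0.002850i  product +0.048779-0.000965i
  m=+7: Y*=-0.126243+0.248323i  Y=+0.015941-0.025780i  product +0.004389+0.007213i
  m=+8: Y*=-0.053293-0.080554i  Y=-0.002421-0.004549i  product -0.000237+0.000437i
Accumulated sum +0.391817-0.000000i; after 4π/(2l+1) scaling, +0.289630-0.000000i ⇒ P_8 = 0.289630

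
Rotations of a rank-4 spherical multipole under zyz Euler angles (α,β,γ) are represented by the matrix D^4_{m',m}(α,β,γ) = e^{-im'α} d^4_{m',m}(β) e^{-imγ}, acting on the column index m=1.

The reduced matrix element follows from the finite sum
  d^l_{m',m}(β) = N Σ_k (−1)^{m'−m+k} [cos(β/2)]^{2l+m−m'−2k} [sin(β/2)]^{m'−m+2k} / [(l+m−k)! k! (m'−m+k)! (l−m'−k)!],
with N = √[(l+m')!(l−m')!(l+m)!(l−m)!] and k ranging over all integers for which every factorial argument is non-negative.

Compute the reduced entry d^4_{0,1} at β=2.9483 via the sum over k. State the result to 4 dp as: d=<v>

d^4_{0,1}(β=2.9483) via the finite sum:
c=cos(2.948300/2)=0.096496, s=sin(2.948300/2)=0.995333; N=√[24·24·120·6]=643.987578
k: max(0,(1)−(0))=1 … min(4+(1),4−(0))=4
  k=1: (−1)^0·643.9876/(144)·0.0965^7·0.9953^1 = +0.000000
  k=2: (−1)^1·643.9876/(24)·0.0965^5·0.9953^3 = -0.000221
  k=3: (−1)^2·643.9876/(24)·0.0965^3·0.9953^5 = +0.023552
  k=4: (−1)^3·643.9876/(144)·0.0965^1·0.9953^7 = -0.417642
d^4_{0,1}(2.9483) = +0.000000 -0.000221 +0.023552 -0.417642 = -0.394310

d=-0.3943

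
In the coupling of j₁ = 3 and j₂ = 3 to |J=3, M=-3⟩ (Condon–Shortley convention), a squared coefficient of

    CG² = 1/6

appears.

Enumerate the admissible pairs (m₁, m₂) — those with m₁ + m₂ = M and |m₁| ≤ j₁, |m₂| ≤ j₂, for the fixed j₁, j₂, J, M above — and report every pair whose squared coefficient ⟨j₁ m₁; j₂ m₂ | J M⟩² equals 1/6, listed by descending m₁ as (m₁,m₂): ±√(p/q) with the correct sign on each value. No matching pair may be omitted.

(0,-3): +√(1/6); (-3,0): −√(1/6)

Admissible pairs with m₁+m₂ = M = -3: (-3,0), (-2,-1), (-1,-2), (0,-3)
  (m₁,m₂)=(0,-3): CG² = 1/6, CG = +√(1/6)   ← matches the target
  (m₁,m₂)=(-1,-2): CG² = 1/3, CG = −√(1/3)
  (m₁,m₂)=(-2,-1): CG² = 1/3, CG = +√(1/3)
  (m₁,m₂)=(-3,0): CG² = 1/6, CG = −√(1/6)   ← matches the target
Pairs with CG² = 1/6: (0,-3): +√(1/6); (-3,0): −√(1/6)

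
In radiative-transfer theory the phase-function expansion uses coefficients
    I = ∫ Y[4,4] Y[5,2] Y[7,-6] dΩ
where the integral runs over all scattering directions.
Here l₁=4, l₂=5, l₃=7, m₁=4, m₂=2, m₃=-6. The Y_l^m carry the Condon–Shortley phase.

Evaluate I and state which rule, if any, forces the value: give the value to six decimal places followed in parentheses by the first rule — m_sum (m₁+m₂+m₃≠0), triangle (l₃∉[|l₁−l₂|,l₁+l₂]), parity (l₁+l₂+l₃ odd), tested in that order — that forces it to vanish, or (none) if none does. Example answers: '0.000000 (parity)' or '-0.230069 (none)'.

m-sum 0 ✓  L=16 even ✓  1≤7≤9 ✓
Π(2lᵢ+1) = 9×11×15 = 1485
triangle coeff Δ(4,5,7) = 1/6126120
Σ_t [0,2]: t=0:+1/69120 t=1:−1/20736 t=2:+1/69120 = -1/51840
(3j)²=280/21879 [(4 5 7; 0 0 0)], sign=+1
Σ_t [0,0]: t=0:+1/7257600 = 1/7257600
(3j)²=2/85 [(4 5 7; 4 2 -6)], sign=-1
⇒ 4πI² = 1680/3757
I = (-1)√(1680/3757/(4π)) = -0.18863797
No selection rule forces the value: the integral is nonzero (none).

-0.188638 (none)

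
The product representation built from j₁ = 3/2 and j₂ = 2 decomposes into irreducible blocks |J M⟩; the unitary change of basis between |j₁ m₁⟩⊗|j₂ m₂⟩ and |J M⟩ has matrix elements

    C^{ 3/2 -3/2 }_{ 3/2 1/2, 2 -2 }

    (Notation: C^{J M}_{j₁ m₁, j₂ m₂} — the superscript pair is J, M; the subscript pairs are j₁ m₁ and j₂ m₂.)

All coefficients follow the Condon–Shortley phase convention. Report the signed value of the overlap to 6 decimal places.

√[4·2!1!2!/6! · 2!1!0!4!0!3!] = √(32/5)
  +(−1)^0/∏(0,2,1,0,0,2)! = 1/4  (running 1/4)
⟨..|..⟩ = √(32/5)·(1/4) = +0.632456

+√(2/5) ≈ +0.632456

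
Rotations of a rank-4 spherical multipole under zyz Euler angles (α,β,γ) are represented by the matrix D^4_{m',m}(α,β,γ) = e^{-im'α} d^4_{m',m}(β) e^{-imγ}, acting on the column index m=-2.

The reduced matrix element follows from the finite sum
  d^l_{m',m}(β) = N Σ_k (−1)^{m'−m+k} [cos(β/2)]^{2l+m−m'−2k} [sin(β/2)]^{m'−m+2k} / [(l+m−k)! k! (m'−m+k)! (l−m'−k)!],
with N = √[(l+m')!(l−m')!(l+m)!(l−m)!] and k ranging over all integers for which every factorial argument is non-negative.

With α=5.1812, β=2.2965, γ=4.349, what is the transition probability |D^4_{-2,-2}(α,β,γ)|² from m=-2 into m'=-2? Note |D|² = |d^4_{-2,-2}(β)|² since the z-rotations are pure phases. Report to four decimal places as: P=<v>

P=0.0609

D^4_{-2,-2}(5.1812,2.2965,4.3490) = e^{-i·-2·5.1812}·d^4_{-2,-2}(2.2965)·e^{-i·-2·4.3490}. Compute d first:
c=cos(2.296500/2)=0.410084, s=sin(2.296500/2)=0.912048; N=√[2·720·2·720]=1440.000000
Admissible k: 0..2 (factorial args all ≥0)
  k=0: (−1)^0·1440.0000/(1440)·0.4101^8·0.9120^0 = +0.000800
  k=1: (−1)^1·1440.0000/(120)·0.4101^6·0.9120^2 = -0.047474
  k=2: (−1)^2·1440.0000/(96)·0.4101^4·0.9120^4 = +0.293531
d^4_{-2,-2}(2.2965) = +0.000800 -0.047474 +0.293531 = +0.246857
|D^4_{-2,-2}|² = |d^4_{-2,-2}(β)|² = (+0.246857)² = 0.060938 (the z-rotation phases have unit modulus)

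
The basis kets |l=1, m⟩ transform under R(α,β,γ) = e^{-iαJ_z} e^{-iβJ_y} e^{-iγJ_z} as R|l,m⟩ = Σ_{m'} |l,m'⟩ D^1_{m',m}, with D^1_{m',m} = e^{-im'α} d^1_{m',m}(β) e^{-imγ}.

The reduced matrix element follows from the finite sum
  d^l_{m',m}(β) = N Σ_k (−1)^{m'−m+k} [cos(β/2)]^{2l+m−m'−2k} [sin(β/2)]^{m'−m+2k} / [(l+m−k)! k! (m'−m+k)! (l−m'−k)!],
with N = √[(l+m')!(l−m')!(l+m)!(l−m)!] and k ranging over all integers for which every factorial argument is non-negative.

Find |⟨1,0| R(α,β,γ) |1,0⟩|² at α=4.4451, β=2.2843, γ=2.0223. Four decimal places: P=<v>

First d^1_{0,0}(β=2.2843), then the phase factors e^{-i(0)α} and e^{-i(0)γ}:
c=cos(2.284300/2)=0.415640, s=sin(2.284300/2)=0.909529; N=√[1·1·1·1]=1.000000
k: max(0,(0)−(0))=0 … min(1+(0),1−(0))=1
  k=0: (−1)^0·1.0000/(1)·0.4156^2·0.9095^0 = +0.172757
  k=1: (−1)^1·1.0000/(1)·0.4156^0·0.9095^2 = -0.827243
d^1_{0,0}(2.2843) = +0.172757 -0.827243 = -0.654487
|D^1_{0,0}|² = |d^1_{0,0}(β)|² = (-0.654487)² = 0.428353 (the z-rotation phases have unit modulus)

P=0.4284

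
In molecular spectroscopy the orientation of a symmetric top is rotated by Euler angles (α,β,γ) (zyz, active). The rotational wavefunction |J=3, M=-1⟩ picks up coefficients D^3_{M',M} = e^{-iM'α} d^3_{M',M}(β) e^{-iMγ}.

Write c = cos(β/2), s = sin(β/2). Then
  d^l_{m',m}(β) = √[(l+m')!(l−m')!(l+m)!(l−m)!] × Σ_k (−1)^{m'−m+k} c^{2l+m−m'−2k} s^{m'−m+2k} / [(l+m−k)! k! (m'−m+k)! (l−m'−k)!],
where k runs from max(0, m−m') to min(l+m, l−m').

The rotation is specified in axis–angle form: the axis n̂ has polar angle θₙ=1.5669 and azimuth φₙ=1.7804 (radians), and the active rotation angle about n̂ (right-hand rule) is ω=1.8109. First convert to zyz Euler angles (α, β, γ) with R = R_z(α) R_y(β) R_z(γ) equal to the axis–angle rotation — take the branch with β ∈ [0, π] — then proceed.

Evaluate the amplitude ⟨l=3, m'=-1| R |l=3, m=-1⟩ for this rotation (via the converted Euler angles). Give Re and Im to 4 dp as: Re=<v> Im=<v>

Re=0.2121 Im=0.0021

Axis–angle → zyz. n̂ = (sinθₙcosφₙ, sinθₙsinφₙ, cosθₙ) = (-0.208071, +0.978106, +0.003896), ω = 1.8109.
R = I cosω + sinω [n̂]ₓ + (1−cosω) n̂n̂ᵀ gives
  R = [-0.184215, -0.255696, +0.949044; -0.248127, +0.946392, +0.206819; -0.951051, -0.197385, -0.237785]
β = atan2(√(R₁₃²+R₂₃²), R₃₃) = 1.810881; α = atan2(R₂₃, R₁₃) mod 2π = 0.214569; γ = atan2(R₃₂, −R₃₁) mod 2π = 6.078547
Split into d^3_{-1,-1}(β=1.8109) × two z-phases.
c=cos(1.810881/2)=0.617339, s=sin(1.810881/2)=0.786697; N=√[2·24·2·24]=48.000000
k: max(0,(-1)−(-1))=0 … min(3+(-1),3−(-1))=2
  k=0: (−1)^0·48.0000/(48)·0.6173^6·0.7867^0 = +0.055353
  k=1: (−1)^1·48.0000/(6)·0.6173^4·0.7867^2 = -0.719119
  k=2: (−1)^2·48.0000/(8)·0.6173^2·0.7867^4 = +0.875849
d^3_{-1,-1}(1.8109) = +0.055353 -0.719119 +0.875849 = +0.212083
Attach z-rotation phases: D = e^{-i(-1)(0.2146)}·(+0.212083)·e^{-i(-1)(6.0785)} = +0.212073+0.002106i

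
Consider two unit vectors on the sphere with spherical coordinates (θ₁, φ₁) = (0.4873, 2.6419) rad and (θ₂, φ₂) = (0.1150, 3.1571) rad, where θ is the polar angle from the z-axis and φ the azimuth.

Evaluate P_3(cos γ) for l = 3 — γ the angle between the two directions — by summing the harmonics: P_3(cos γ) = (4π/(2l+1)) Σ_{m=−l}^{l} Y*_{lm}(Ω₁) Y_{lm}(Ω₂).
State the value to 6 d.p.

0.588768

Expand P_3 via completeness: Σ_{m} conj(Y_{3,m}) at Ω₁ times Y_{3,m} at Ω₂ —
  term(m=-3) = +0.000001-0.000027i   from Y*(Ω₁)=-0.003069+0.042723i, Y(Ω₂)=-0.000630+0.000029i
  term(m=-2) = +0.001362-0.002269i   from Y*(Ω₁)=+0.107076-0.166536i, Y(Ω₂)=+0.013361-0.000415i
  term(m=-1) = +0.055786-0.031587i   from Y*(Ω₁)=-0.385687+0.210548i, Y(Ω₂)=-0.145877+0.002262i
  term(m=+0) = +0.213672+0.000000i   from Y*(Ω₁)=+0.298001-0.000000i, Y(Ω₂)=+0.717017+0.000000i
  term(m=+1) = +0.055786+0.031587i   from Y*(Ω₁)=+0.385687+0.210548i, Y(Ω₂)=+0.145877+0.002262i
  term(m=+2) = +0.001362+0.002269i   from Y*(Ω₁)=+0.107076+0.166536i, Y(Ω₂)=+0.013361+0.000415i
  term(m=+3) = +0.000001+0.000027i   from Y*(Ω₁)=+0.003069+0.042723i, Y(Ω₂)=+0.000630+0.000029i
Total Σ_m = +0.327969-0.000000i. Multiply by 1.795196: +0.588768-0.000000i. P_3(cos γ) = 0.588768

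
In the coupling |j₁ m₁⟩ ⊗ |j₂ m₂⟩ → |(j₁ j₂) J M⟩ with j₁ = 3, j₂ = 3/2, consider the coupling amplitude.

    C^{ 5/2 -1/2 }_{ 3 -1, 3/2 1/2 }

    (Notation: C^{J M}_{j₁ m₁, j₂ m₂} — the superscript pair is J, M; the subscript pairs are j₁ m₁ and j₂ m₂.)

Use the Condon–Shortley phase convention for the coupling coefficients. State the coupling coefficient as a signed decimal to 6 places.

−√(1/70) = -0.119523

j₁+j₂−J=2  J+j₁−j₂=4  J−j₁+j₂=1  j₁+j₂+J+1=8
(j₁±m₁, j₂±m₂, J±M) = (2,4,2,1,2,3)
P² = 288/35
sum k=1..2:
  [1] −1/6 = -1/6
  [2] +1/8 = 1/8
S = -1/24
C² = P²·S² = 1/70 ; C = -0.119523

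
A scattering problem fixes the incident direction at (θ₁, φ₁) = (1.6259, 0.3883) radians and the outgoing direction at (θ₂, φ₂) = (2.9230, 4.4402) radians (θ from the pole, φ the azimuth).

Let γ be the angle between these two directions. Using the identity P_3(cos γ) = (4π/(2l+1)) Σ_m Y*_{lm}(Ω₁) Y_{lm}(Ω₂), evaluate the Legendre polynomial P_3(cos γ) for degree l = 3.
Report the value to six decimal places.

Term-by-term m-sum for l=3 (normalisation 4π/7 = 1.795196):
  term(m=-3) = +0.001620+0.000705i   from Y*(Ω₁)=+0.163989+0.381581i, Y(Ω₂)=+0.003101-0.002913i
  term(m=-2) = -0.000651-0.002551i   from Y*(Ω₁)=-0.040028-0.039329i, Y(Ω₂)=+0.040135+0.024298i
  term(m=-1) = +0.051443-0.066217i   from Y*(Ω₁)=-0.294137-0.120322i, Y(Ω₂)=-0.070935+0.254141i
  term(m=+0) = -0.039442+0.000000i   from Y*(Ω₁)=+0.061347-0.000000i, Y(Ω₂)=-0.642934+0.000000i
  term(m=+1) = +0.051443+0.066217i   from Y*(Ω₁)=+0.294137-0.120322i, Y(Ω₂)=+0.070935+0.254141i
  term(m=+2) = -0.000651+0.002551i   from Y*(Ω₁)=-0.040028+0.039329i, Y(Ω₂)=+0.040135-0.024298i
  term(m=+3) = +0.001620-0.000705i   from Y*(Ω₁)=-0.163989+0.381581i, Y(Ω₂)=-0.003101-0.002913i
Σ over m = +0.065383-0.000000i; ×(4π/7) → +0.117376-0.000000i. Real part: 0.117376

0.117376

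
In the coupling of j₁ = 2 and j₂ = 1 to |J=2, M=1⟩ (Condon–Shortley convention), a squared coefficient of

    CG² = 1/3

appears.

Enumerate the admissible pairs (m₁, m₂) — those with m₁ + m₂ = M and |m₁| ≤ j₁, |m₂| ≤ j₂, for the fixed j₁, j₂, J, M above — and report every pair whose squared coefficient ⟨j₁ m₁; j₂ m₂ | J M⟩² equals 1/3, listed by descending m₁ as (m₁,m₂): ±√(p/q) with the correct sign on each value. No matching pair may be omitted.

(2,-1): +√(1/3)

Admissible pairs with m₁+m₂ = M = 1: (0,1), (1,0), (2,-1)
  (m₁,m₂)=(2,-1): CG² = 1/3, CG = +√(1/3)   ← matches the target
  (m₁,m₂)=(1,0): CG² = 1/6, CG = +√(1/6)
  (m₁,m₂)=(0,1): CG² = 1/2, CG = −√(1/2)
Pairs with CG² = 1/3: (2,-1): +√(1/3)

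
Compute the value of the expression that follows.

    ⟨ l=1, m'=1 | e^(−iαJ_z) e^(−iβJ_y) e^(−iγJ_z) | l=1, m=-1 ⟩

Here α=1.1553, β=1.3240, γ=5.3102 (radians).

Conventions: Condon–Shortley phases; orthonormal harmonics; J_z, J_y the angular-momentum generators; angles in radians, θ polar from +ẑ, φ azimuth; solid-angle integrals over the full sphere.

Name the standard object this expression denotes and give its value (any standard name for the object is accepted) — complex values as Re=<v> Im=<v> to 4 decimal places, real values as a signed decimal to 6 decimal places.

This is a Wigner D-matrix element — the rotation-matrix element ⟨l m'| R(α,β,γ) |l m⟩ in the angular-momentum basis.
First d^1_{1,-1}(β=1.3240), then the phase factors e^{-i(1)α} and e^{-i(-1)γ}:
Half-angle: c=0.788764, s=0.614696. N=√(2·1·1·2)=2.000000
k∈{0} keeps every argument non-negative
  k=0: (−1)^2·2.0000/(2)·0.7888^0·0.6147^2 = +0.377851
d^1_{1,-1}(1.3240) = +0.377851
D = (+0.403644-0.914916i)·(+0.377851)·(+0.562834-0.826570i) = -0.199905-0.320639i

Wigner D-matrix element, Re=-0.1999 Im=-0.3206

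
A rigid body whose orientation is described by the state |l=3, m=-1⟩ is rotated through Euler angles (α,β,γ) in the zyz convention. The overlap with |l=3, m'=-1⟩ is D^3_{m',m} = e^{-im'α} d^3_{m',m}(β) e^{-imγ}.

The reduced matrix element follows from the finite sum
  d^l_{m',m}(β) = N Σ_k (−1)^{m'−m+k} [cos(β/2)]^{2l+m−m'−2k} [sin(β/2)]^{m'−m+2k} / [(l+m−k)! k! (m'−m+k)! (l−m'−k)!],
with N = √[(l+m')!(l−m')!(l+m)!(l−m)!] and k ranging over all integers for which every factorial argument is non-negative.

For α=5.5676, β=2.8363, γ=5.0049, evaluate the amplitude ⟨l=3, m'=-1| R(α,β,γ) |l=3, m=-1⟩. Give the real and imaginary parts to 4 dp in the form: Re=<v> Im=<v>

Re=-0.0526 Im=-0.1169

First d^3_{-1,-1}(β=2.8363), then the phase factors e^{-i(-1)α} and e^{-i(-1)γ}:
Half-angle: c=0.152054, s=0.988372. N=√(2·24·2·24)=48.000000
Admissible k: 0..2 (factorial args all ≥0)
  k=0: (−1)^0·48.0000/(48)·0.1521^6·0.9884^0 = +0.000012
  k=1: (−1)^1·48.0000/(6)·0.1521^4·0.9884^2 = -0.004178
  k=2: (−1)^2·48.0000/(8)·0.1521^2·0.9884^4 = +0.132382
d^3_{-1,-1}(2.8363) = +0.000012 -0.004178 +0.132382 = +0.128217
D = (+0.754709-0.656059i)·(+0.128217)·(+0.288357-0.957523i) = -0.052642-0.116912i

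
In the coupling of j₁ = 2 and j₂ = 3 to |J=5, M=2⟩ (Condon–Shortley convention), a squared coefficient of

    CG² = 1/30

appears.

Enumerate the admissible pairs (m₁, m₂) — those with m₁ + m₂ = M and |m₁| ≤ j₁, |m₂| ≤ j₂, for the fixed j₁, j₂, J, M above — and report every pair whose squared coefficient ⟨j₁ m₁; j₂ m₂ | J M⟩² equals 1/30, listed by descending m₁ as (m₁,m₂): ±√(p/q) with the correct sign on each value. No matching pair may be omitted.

(-1,3): +√(1/30)

Admissible pairs with m₁+m₂ = M = 2: (-1,3), (0,2), (1,1), (2,0)
  (m₁,m₂)=(2,0): CG² = 1/6, CG = +√(1/6)
  (m₁,m₂)=(1,1): CG² = 1/2, CG = +√(1/2)
  (m₁,m₂)=(0,2): CG² = 3/10, CG = +√(3/10)
  (m₁,m₂)=(-1,3): CG² = 1/30, CG = +√(1/30)   ← matches the target
Pairs with CG² = 1/30: (-1,3): +√(1/30)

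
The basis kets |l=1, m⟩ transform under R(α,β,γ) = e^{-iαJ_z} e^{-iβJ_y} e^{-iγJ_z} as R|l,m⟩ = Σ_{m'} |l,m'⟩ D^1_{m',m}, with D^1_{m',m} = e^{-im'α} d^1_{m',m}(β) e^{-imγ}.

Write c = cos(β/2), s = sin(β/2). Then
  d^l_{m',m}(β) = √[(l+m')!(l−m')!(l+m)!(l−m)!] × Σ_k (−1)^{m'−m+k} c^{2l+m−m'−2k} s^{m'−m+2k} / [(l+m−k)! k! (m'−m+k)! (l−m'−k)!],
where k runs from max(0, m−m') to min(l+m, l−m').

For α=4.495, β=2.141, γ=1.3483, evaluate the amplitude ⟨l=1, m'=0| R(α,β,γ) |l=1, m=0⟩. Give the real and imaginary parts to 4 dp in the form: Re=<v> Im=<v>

Re=-0.5398 Im=0.0000

D^1_{0,0}(4.4950,2.1410,1.3483) = e^{-i·0·4.4950}·d^1_{0,0}(2.1410)·e^{-i·0·1.3483}. Compute d first:
With c≡cos(β/2)=0.479686 and s≡sin(β/2)=0.877440, N=[1·1·1·1]^{1/2}=1.000000
k∈{0,1} keeps every argument non-negative
  k=0: (−1)^0·1.0000/(1)·0.4797^2·0.8774^0 = +0.230098
  k=1: (−1)^1·1.0000/(1)·0.4797^0·0.8774^2 = -0.769902
d^1_{0,0}(2.1410) = +0.230098 -0.769902 = -0.539804
Attach z-rotation phases: D = e^{-i(0)(4.4950)}·(-0.539804)·e^{-i(0)(1.3483)} = -0.539804+0.000000i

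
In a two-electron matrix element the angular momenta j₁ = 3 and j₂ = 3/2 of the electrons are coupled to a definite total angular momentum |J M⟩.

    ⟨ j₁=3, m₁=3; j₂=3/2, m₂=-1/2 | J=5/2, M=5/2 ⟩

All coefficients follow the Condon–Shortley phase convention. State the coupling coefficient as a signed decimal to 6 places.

triangle: 2!·4!·1!/8! = 48/40320
(j±m)!: 6!·0!·1!·2!·5!·0! = 172800
prefactor² = (2J+1)·Δ·N² = 8640/7
  k=0: +1/(0!·2!·0!·1!·4!·0!) = 1/48
Σ = 1/48  ⇒  CG² = 8640/7·(1/48)² = 15/28
CG = +√(15/28) = +0.731925

+√(15/28) = +0.731925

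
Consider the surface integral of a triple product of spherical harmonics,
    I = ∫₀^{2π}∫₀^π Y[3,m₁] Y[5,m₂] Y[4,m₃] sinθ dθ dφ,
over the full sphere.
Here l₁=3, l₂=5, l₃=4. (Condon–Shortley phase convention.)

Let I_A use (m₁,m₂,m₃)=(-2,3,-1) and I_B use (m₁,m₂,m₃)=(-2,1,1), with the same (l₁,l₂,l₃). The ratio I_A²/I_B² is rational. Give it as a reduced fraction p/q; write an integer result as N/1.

42/625

Same 3,5,4: normalisation and zero-m 3j drop out of the ratio.
A: Δ: 4! 2! 6! / 13! → 1/180180; sum: t=3:−1/1440 t=4:+1/1152 = 1/5760; 3j²(3 5 4; -2 3 -1) = Δ·Π!·Σ² = 1/858  (sign -1)
B: Δ: 4! 2! 6! / 13! → 1/180180; sum: t=3:−1/432 t=4:+1/1152 = -5/3456; 3j²(3 5 4; -2 1 1) = Δ·Π!·Σ² = 625/36036  (sign +1)
I_A²/I_B² = (1/858)/(625/36036) = 42/625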